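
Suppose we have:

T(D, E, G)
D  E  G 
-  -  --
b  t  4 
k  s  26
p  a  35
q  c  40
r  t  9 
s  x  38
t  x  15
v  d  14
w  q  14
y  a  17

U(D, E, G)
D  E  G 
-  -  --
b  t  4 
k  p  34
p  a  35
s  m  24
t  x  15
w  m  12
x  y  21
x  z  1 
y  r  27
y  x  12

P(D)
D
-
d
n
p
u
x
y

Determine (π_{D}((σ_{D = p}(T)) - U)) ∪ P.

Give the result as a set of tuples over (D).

Selection D = p: {(p, a, 35)}
Taking the difference: {}
π_{D} gives {}.
Taking the union: {d, n, p, u, x, y}

{d, n, p, u, x, y}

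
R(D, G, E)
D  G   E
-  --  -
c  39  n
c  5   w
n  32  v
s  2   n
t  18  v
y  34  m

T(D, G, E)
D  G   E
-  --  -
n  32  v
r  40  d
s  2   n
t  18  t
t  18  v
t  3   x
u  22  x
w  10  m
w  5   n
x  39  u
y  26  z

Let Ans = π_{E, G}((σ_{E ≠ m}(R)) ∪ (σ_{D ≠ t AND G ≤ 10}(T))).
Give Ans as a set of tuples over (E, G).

Selection E ≠ m: {(c, 39, n), (c, 5, w), (n, 32, v), (s, 2, n), (t, 18, v)}
Selection D ≠ t AND G ≤ 10: {(s, 2, n), (w, 10, m), (w, 5, n)}
Taking the union: {(c, 39, n), (c, 5, w), (n, 32, v), (s, 2, n), (t, 18, v), (w, 10, m), (w, 5, n)}
Keep only column(s) E, G: {(m, 10), (n, 2), (n, 39), (n, 5), (v, 18), (v, 32), (w, 5)}

{(m, 10), (n, 2), (n, 39), (n, 5), (v, 18), (v, 32), (w, 5)}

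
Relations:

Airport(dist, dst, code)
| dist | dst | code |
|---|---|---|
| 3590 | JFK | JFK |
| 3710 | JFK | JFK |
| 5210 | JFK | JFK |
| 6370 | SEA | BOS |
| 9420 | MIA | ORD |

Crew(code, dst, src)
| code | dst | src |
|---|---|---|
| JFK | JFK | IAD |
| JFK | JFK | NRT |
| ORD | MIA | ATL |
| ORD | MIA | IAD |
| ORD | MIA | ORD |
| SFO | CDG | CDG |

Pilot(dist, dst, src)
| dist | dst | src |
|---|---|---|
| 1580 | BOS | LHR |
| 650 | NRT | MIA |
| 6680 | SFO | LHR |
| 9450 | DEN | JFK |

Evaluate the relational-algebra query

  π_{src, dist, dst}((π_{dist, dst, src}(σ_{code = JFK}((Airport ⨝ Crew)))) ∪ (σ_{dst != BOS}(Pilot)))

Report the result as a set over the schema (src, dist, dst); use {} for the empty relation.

{(IAD, 3590, JFK), (IAD, 3710, JFK), (IAD, 5210, JFK), (JFK, 9450, DEN), (LHR, 6680, SFO), (MIA, 650, NRT), (NRT, 3590, JFK), (NRT, 3710, JFK), (NRT, 5210, JFK)}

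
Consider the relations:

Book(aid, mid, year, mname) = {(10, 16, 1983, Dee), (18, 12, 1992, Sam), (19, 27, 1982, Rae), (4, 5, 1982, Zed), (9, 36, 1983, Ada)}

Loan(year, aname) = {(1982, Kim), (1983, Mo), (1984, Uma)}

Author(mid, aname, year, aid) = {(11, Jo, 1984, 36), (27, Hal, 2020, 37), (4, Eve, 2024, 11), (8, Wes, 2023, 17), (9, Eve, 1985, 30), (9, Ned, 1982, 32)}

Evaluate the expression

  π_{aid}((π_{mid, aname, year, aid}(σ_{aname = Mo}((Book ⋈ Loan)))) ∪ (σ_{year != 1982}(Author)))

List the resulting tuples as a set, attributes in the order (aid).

{10, 11, 17, 30, 36, 37, 9}

Book ⋈ Loan (natural join on year): {(10, 16, 1983, Dee, Mo), (19, 27, 1982, Rae, Kim), (4, 5, 1982, Zed, Kim), (9, 36, 1983, Ada, Mo)}
Apply σ_{aname = Mo}; surviving tuples: {(10, 16, 1983, Dee, Mo), (9, 36, 1983, Ada, Mo)}
π_{mid, aname, year, aid} gives {(16, Mo, 1983, 10), (36, Mo, 1983, 9)}.
Apply σ_{year != 1982}; surviving tuples: {(11, Jo, 1984, 36), (27, Hal, 2020, 37), (4, Eve, 2024, 11), (8, Wes, 2023, 17), (9, Eve, 1985, 30)}
Taking the union: {(11, Jo, 1984, 36), (16, Mo, 1983, 10), (27, Hal, 2020, 37), (36, Mo, 1983, 9), (4, Eve, 2024, 11), (8, Wes, 2023, 17), (9, Eve, 1985, 30)}
π_{aid} gives {10, 11, 17, 30, 36, 37, 9}.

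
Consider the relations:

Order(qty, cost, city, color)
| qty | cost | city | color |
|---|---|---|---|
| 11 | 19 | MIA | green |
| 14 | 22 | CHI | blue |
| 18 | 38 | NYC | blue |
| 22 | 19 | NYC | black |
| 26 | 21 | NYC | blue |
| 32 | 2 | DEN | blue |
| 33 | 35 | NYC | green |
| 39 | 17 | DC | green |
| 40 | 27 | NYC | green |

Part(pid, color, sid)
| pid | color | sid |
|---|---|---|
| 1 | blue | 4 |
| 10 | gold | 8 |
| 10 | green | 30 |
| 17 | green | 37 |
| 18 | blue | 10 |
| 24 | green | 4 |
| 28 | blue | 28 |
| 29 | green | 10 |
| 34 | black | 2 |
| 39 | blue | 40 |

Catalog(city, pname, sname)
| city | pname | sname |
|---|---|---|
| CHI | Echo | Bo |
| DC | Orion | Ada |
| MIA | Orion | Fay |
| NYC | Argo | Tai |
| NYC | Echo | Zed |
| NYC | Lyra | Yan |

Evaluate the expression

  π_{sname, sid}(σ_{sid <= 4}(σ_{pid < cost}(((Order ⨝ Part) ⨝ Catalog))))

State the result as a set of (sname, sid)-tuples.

{(Bo, 4), (Tai, 4), (Yan, 4), (Zed, 4)}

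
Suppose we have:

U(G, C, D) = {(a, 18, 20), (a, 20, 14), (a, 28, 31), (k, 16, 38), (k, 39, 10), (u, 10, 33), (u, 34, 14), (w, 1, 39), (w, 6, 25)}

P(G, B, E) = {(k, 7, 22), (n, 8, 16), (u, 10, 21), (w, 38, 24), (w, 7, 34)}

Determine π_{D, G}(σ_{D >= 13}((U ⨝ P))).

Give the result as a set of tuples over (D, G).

{(14, u), (25, w), (33, u), (38, k), (39, w)}

U ⋈ P (natural join on G): {(k, 16, 38, 7, 22), (k, 39, 10, 7, 22), (u, 10, 33, 10, 21), (u, 34, 14, 10, 21), (w, 1, 39, 38, 24), (w, 1, 39, 7, 34), (w, 6, 25, 38, 24), (w, 6, 25, 7, 34)}
Filtering on D >= 13 leaves {(k, 16, 38, 7, 22), (u, 10, 33, 10, 21), (u, 34, 14, 10, 21), (w, 1, 39, 38, 24), (w, 1, 39, 7, 34), (w, 6, 25, 38, 24), (w, 6, 25, 7, 34)}.
π[D, G]: project onto (D, G) (2 duplicate(s) eliminated) → {(14, u), (25, w), (33, u), (38, k), (39, w)}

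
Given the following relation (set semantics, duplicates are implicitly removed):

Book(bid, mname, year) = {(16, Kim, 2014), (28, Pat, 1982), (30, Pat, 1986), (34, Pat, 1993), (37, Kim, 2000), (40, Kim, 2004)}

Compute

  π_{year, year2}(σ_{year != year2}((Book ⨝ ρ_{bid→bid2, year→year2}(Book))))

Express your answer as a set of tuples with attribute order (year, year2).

ρ[bid→bid2, year→year2]: schema becomes (bid2, mname, year2); tuples unchanged.
Natural join on mname: {(16, Kim, 2014, 16, 2014), (16, Kim, 2014, 37, 2000), (16, Kim, 2014, 40, 2004), (28, Pat, 1982, 28, 1982), (28, Pat, 1982, 30, 1986), (28, Pat, 1982, 34, 1993), (30, Pat, 1986, 28, 1982), (30, Pat, 1986, 30, 1986), (30, Pat, 1986, 34, 1993), (34, Pat, 1993, 28, 1982), (34, Pat, 1993, 30, 1986), (34, Pat, 1993, 34, 1993), (37, Kim, 2000, 16, 2014), (37, Kim, 2000, 37, 2000), (37, Kim, 2000, 40, 2004), (40, Kim, 2004, 16, 2014), (40, Kim, 2004, 37, 2000), (40, Kim, 2004, 40, 2004)}
Selection year != year2: {(16, Kim, 2014, 37, 2000), (16, Kim, 2014, 40, 2004), (28, Pat, 1982, 30, 1986), (28, Pat, 1982, 34, 1993), (30, Pat, 1986, 28, 1982), (30, Pat, 1986, 34, 1993), (34, Pat, 1993, 28, 1982), (34, Pat, 1993, 30, 1986), (37, Kim, 2000, 16, 2014), (37, Kim, 2000, 40, 2004), (40, Kim, 2004, 16, 2014), (40, Kim, 2004, 37, 2000)}
π_{year, year2} gives {(1982, 1986), (1982, 1993), (1986, 1982), (1986, 1993), (1993, 1982), (1993, 1986), (2000, 2004), (2000, 2014), (2004, 2000), (2004, 2014), (2014, 2000), (2014, 2004)}.

{(1982, 1986), (1982, 1993), (1986, 1982), (1986, 1993), (1993, 1982), (1993, 1986), (2000, 2004), (2000, 2014), (2004, 2000), (2004, 2014), (2014, 2000), (2014, 2004)}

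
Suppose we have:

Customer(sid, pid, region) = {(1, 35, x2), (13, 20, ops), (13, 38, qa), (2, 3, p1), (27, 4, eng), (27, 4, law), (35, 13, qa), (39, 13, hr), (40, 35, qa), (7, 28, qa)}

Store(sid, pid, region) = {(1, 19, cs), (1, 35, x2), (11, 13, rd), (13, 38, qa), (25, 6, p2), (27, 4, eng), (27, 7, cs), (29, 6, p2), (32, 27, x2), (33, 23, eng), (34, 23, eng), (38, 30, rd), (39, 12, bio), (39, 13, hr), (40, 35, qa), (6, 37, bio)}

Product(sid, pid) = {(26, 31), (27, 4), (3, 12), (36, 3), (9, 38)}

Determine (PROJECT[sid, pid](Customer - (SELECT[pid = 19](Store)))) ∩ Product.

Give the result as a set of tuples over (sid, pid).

Filtering on pid = 19 leaves {(1, 19, cs)}.
Set difference of the two operands is {(1, 35, x2), (13, 20, ops), (13, 38, qa), (2, 3, p1), (27, 4, eng), (27, 4, law), (35, 13, qa), (39, 13, hr), (40, 35, qa), (7, 28, qa)}.
π_{sid, pid} gives {(1, 35), (13, 20), (13, 38), (2, 3), (27, 4), (35, 13), (39, 13), (40, 35), (7, 28)} (1 duplicate(s) eliminated).
Set intersection of the two operands is {(27, 4)}.

{(27, 4)}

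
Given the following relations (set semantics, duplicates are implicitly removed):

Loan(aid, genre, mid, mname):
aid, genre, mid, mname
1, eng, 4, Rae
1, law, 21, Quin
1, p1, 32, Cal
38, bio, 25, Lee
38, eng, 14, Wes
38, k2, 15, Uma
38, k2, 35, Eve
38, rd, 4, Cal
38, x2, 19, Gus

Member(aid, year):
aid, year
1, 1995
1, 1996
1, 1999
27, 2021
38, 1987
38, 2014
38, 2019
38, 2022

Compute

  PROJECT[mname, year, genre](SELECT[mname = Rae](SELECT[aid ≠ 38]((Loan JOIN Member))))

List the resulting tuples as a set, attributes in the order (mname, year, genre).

{(Rae, 1995, eng), (Rae, 1996, eng), (Rae, 1999, eng)}

Joining Loan and Member on aid yields {(1, eng, 4, Rae, 1995), (1, eng, 4, Rae, 1996), (1, eng, 4, Rae, 1999), (1, law, 21, Quin, 1995), (1, law, 21, Quin, 1996), (1, law, 21, Quin, 1999), (1, p1, 32, Cal, 1995), (1, p1, 32, Cal, 1996), (1, p1, 32, Cal, 1999), (38, bio, 25, Lee, 1987), (38, bio, 25, Lee, 2014), (38, bio, 25, Lee, 2019), (38, bio, 25, Lee, 2022), (38, eng, 14, Wes, 1987), (38, eng, 14, Wes, 2014), (38, eng, 14, Wes, 2019), (38, eng, 14, Wes, 2022), (38, k2, 15, Uma, 1987), (38, k2, 15, Uma, 2014), (38, k2, 15, Uma, 2019), (38, k2, 15, Uma, 2022), (38, k2, 35, Eve, 1987), (38, k2, 35, Eve, 2014), (38, k2, 35, Eve, 2019), (38, k2, 35, Eve, 2022), (38, rd, 4, Cal, 1987), (38, rd, 4, Cal, 2014), (38, rd, 4, Cal, 2019), (38, rd, 4, Cal, 2022), (38, x2, 19, Gus, 1987), (38, x2, 19, Gus, 2014), (38, x2, 19, Gus, 2019), (38, x2, 19, Gus, 2022)}.
σ[aid ≠ 38]: keep tuples satisfying aid ≠ 38 → {(1, eng, 4, Rae, 1995), (1, eng, 4, Rae, 1996), (1, eng, 4, Rae, 1999), (1, law, 21, Quin, 1995), (1, law, 21, Quin, 1996), (1, law, 21, Quin, 1999), (1, p1, 32, Cal, 1995), (1, p1, 32, Cal, 1996), (1, p1, 32, Cal, 1999)}
σ[mname = Rae]: keep tuples satisfying mname = Rae → {(1, eng, 4, Rae, 1995), (1, eng, 4, Rae, 1996), (1, eng, 4, Rae, 1999)}
π[mname, year, genre]: project onto (mname, year, genre) → {(Rae, 1995, eng), (Rae, 1996, eng), (Rae, 1999, eng)}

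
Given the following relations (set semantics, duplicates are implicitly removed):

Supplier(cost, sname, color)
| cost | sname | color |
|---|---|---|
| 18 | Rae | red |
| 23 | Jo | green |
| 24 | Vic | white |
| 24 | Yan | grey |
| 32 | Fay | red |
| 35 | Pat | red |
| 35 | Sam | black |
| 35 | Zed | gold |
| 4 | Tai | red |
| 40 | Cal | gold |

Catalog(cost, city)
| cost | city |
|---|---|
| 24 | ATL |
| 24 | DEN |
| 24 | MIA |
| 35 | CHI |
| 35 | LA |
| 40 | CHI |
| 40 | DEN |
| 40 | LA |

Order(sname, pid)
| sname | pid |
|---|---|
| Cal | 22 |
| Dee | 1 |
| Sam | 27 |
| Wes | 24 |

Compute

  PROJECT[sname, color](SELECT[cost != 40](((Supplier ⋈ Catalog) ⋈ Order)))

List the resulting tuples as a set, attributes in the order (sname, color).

{(Sam, black)}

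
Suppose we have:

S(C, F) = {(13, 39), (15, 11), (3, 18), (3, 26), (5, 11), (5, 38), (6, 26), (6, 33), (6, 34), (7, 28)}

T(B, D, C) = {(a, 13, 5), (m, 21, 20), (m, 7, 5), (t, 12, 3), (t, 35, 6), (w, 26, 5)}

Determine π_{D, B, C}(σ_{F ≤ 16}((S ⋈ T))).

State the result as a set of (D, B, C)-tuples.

{(13, a, 5), (26, w, 5), (7, m, 5)}

Natural join on C: {(3, 18, t, 12), (3, 26, t, 12), (5, 11, a, 13), (5, 11, m, 7), (5, 11, w, 26), (5, 38, a, 13), (5, 38, m, 7), (5, 38, w, 26), (6, 26, t, 35), (6, 33, t, 35), (6, 34, t, 35)}
Selection F ≤ 16: {(5, 11, a, 13), (5, 11, m, 7), (5, 11, w, 26)}
π_{D, B, C} gives {(13, a, 5), (26, w, 5), (7, m, 5)}.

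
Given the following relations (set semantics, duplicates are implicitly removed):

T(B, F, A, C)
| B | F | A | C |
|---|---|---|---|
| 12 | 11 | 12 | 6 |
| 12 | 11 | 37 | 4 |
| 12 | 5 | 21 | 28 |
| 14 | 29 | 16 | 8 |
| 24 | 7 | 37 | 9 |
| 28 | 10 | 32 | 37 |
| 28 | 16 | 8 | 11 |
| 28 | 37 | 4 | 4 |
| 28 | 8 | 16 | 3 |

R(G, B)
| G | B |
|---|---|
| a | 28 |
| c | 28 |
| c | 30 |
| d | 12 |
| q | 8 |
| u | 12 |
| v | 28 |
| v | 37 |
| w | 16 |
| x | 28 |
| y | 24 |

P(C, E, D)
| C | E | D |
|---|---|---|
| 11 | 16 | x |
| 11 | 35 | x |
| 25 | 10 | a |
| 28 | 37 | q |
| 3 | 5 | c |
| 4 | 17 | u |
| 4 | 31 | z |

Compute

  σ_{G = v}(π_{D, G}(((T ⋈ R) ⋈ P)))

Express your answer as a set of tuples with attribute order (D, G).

Joining T and R on B yields {(12, 11, 12, 6, d), (12, 11, 12, 6, u), (12, 11, 37, 4, d), (12, 11, 37, 4, u), (12, 5, 21, 28, d), (12, 5, 21, 28, u), (24, 7, 37, 9, y), (28, 10, 32, 37, a), (28, 10, 32, 37, c), (28, 10, 32, 37, v), (28, 10, 32, 37, x), (28, 16, 8, 11, a), (28, 16, 8, 11, c), (28, 16, 8, 11, v), (28, 16, 8, 11, x), (28, 37, 4, 4, a), (28, 37, 4, 4, c), (28, 37, 4, 4, v), (28, 37, 4, 4, x), (28, 8, 16, 3, a), (28, 8, 16, 3, c), (28, 8, 16, 3, v), (28, 8, 16, 3, x)}.
Joining (T ⋈ R) and P on C yields {(12, 11, 37, 4, d, 17, u), (12, 11, 37, 4, d, 31, z), (12, 11, 37, 4, u, 17, u), (12, 11, 37, 4, u, 31, z), (12, 5, 21, 28, d, 37, q), (12, 5, 21, 28, u, 37, q), (28, 16, 8, 11, a, 16, x), (28, 16, 8, 11, a, 35, x), (28, 16, 8, 11, c, 16, x), (28, 16, 8, 11, c, 35, x), (28, 16, 8, 11, v, 16, x), (28, 16, 8, 11, v, 35, x), (28, 16, 8, 11, x, 16, x), (28, 16, 8, 11, x, 35, x), (28, 37, 4, 4, a, 17, u), (28, 37, 4, 4, a, 31, z), (28, 37, 4, 4, c, 17, u), (28, 37, 4, 4, c, 31, z), (28, 37, 4, 4, v, 17, u), (28, 37, 4, 4, v, 31, z), (28, 37, 4, 4, x, 17, u), (28, 37, 4, 4, x, 31, z), (28, 8, 16, 3, a, 5, c), (28, 8, 16, 3, c, 5, c), (28, 8, 16, 3, v, 5, c), (28, 8, 16, 3, x, 5, c)}.
Keep only column(s) D, G (4 duplicate(s) eliminated): {(c, a), (c, c), (c, v), (c, x), (q, d), (q, u), (u, a), (u, c), (u, d), (u, u), (u, v), (u, x), (x, a), (x, c), (x, v), (x, x), (z, a), (z, c), (z, d), (z, u), (z, v), (z, x)}
σ[G = v]: keep tuples satisfying G = v → {(c, v), (u, v), (x, v), (z, v)}

{(c, v), (u, v), (x, v), (z, v)}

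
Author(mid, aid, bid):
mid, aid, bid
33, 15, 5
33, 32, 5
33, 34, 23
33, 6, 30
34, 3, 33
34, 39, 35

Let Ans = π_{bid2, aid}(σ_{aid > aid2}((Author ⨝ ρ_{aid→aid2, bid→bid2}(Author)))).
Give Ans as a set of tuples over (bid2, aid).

ρ[aid→aid2, bid→bid2]: schema becomes (mid, aid2, bid2); tuples unchanged.
Joining Author and ρ_{aid→aid2, bid→bid2}(Author) on mid yields {(33, 15, 5, 15, 5), (33, 15, 5, 32, 5), (33, 15, 5, 34, 23), (33, 15, 5, 6, 30), (33, 32, 5, 15, 5), (33, 32, 5, 32, 5), (33, 32, 5, 34, 23), (33, 32, 5, 6, 30), (33, 34, 23, 15, 5), (33, 34, 23, 32, 5), (33, 34, 23, 34, 23), (33, 34, 23, 6, 30), (33, 6, 30, 15, 5), (33, 6, 30, 32, 5), (33, 6, 30, 34, 23), (33, 6, 30, 6, 30), (34, 3, 33, 3, 33), (34, 3, 33, 39, 35), (34, 39, 35, 3, 33), (34, 39, 35, 39, 35)}.
Apply σ_{aid > aid2}; surviving tuples: {(33, 15, 5, 6, 30), (33, 32, 5, 15, 5), (33, 32, 5, 6, 30), (33, 34, 23, 15, 5), (33, 34, 23, 32, 5), (33, 34, 23, 6, 30), (34, 39, 35, 3, 33)}
Keep only column(s) bid2, aid (1 duplicate(s) eliminated): {(30, 15), (30, 32), (30, 34), (33, 39), (5, 32), (5, 34)}

{(30, 15), (30, 32), (30, 34), (33, 39), (5, 32), (5, 34)}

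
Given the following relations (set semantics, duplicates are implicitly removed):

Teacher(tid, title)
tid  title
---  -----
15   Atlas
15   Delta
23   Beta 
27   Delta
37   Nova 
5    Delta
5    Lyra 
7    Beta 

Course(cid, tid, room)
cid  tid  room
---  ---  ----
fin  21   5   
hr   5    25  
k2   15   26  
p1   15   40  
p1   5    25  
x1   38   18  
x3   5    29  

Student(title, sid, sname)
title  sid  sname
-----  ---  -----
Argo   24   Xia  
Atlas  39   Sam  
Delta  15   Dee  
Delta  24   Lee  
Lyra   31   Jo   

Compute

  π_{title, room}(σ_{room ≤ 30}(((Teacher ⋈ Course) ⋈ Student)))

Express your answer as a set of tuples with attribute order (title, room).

{(Atlas, 26), (Delta, 25), (Delta, 26), (Delta, 29), (Lyra, 25), (Lyra, 29)}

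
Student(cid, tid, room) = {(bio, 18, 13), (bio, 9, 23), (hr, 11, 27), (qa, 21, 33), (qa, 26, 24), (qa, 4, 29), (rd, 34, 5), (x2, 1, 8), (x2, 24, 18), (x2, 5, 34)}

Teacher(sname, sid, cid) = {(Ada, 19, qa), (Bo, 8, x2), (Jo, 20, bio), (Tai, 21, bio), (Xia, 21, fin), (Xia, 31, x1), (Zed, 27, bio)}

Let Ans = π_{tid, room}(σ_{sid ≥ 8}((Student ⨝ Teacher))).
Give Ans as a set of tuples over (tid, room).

Student ⋈ Teacher (natural join on cid): {(bio, 18, 13, Jo, 20), (bio, 18, 13, Tai, 21), (bio, 18, 13, Zed, 27), (bio, 9, 23, Jo, 20), (bio, 9, 23, Tai, 21), (bio, 9, 23, Zed, 27), (qa, 21, 33, Ada, 19), (qa, 26, 24, Ada, 19), (qa, 4, 29, Ada, 19), (x2, 1, 8, Bo, 8), (x2, 24, 18, Bo, 8), (x2, 5, 34, Bo, 8)}
Filtering on sid ≥ 8 leaves {(bio, 18, 13, Jo, 20), (bio, 18, 13, Tai, 21), (bio, 18, 13, Zed, 27), (bio, 9, 23, Jo, 20), (bio, 9, 23, Tai, 21), (bio, 9, 23, Zed, 27), (qa, 21, 33, Ada, 19), (qa, 26, 24, Ada, 19), (qa, 4, 29, Ada, 19), (x2, 1, 8, Bo, 8), (x2, 24, 18, Bo, 8), (x2, 5, 34, Bo, 8)}.
π[tid, room]: project onto (tid, room) (4 duplicate(s) eliminated) → {(1, 8), (18, 13), (21, 33), (24, 18), (26, 24), (4, 29), (5, 34), (9, 23)}

{(1, 8), (18, 13), (21, 33), (24, 18), (26, 24), (4, 29), (5, 34), (9, 23)}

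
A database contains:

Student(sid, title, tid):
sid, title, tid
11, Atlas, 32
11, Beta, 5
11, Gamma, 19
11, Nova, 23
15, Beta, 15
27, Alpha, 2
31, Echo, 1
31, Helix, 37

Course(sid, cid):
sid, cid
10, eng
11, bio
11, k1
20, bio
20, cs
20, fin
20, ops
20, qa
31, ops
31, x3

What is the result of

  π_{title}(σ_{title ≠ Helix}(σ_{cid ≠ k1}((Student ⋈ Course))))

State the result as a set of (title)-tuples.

{Atlas, Beta, Echo, Gamma, Nova}

Natural join on sid: {(11, Atlas, 32, bio), (11, Atlas, 32, k1), (11, Beta, 5, bio), (11, Beta, 5, k1), (11, Gamma, 19, bio), (11, Gamma, 19, k1), (11, Nova, 23, bio), (11, Nova, 23, k1), (31, Echo, 1, ops), (31, Echo, 1, x3), (31, Helix, 37, ops), (31, Helix, 37, x3)}
Selection cid ≠ k1: {(11, Atlas, 32, bio), (11, Beta, 5, bio), (11, Gamma, 19, bio), (11, Nova, 23, bio), (31, Echo, 1, ops), (31, Echo, 1, x3), (31, Helix, 37, ops), (31, Helix, 37, x3)}
Selection title ≠ Helix: {(11, Atlas, 32, bio), (11, Beta, 5, bio), (11, Gamma, 19, bio), (11, Nova, 23, bio), (31, Echo, 1, ops), (31, Echo, 1, x3)}
Projecting to title (1 duplicate(s) eliminated): {Atlas, Beta, Echo, Gamma, Nova}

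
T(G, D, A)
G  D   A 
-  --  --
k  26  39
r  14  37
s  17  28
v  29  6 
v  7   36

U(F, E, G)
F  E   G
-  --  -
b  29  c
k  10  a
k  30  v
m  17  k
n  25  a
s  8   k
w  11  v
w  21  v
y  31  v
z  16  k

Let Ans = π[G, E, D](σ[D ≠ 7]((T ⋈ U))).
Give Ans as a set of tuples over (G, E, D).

Natural join on G: {(k, 26, 39, m, 17), (k, 26, 39, s, 8), (k, 26, 39, z, 16), (v, 29, 6, k, 30), (v, 29, 6, w, 11), (v, 29, 6, w, 21), (v, 29, 6, y, 31), (v, 7, 36, k, 30), (v, 7, 36, w, 11), (v, 7, 36, w, 21), (v, 7, 36, y, 31)}
Filtering on D ≠ 7 leaves {(k, 26, 39, m, 17), (k, 26, 39, s, 8), (k, 26, 39, z, 16), (v, 29, 6, k, 30), (v, 29, 6, w, 11), (v, 29, 6, w, 21), (v, 29, 6, y, 31)}.
π_{G, E, D} gives {(k, 16, 26), (k, 17, 26), (k, 8, 26), (v, 11, 29), (v, 21, 29), (v, 30, 29), (v, 31, 29)}.

{(k, 16, 26), (k, 17, 26), (k, 8, 26), (v, 11, 29), (v, 21, 29), (v, 30, 29), (v, 31, 29)}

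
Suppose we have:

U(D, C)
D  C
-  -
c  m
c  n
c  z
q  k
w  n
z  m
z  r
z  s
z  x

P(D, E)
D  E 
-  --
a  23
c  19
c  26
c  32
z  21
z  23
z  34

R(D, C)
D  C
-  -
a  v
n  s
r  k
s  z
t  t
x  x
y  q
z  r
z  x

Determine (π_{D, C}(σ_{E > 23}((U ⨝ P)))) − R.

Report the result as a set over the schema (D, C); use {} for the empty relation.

U ⋈ P (natural join on D): {(c, m, 19), (c, m, 26), (c, m, 32), (c, n, 19), (c, n, 26), (c, n, 32), (c, z, 19), (c, z, 26), (c, z, 32), (z, m, 21), (z, m, 23), (z, m, 34), (z, r, 21), (z, r, 23), (z, r, 34), (z, s, 21), (z, s, 23), (z, s, 34), (z, x, 21), (z, x, 23), (z, x, 34)}
Apply σ_{E > 23}; surviving tuples: {(c, m, 26), (c, m, 32), (c, n, 26), (c, n, 32), (c, z, 26), (c, z, 32), (z, m, 34), (z, r, 34), (z, s, 34), (z, x, 34)}
Projecting to D, C (3 duplicate(s) eliminated): {(c, m), (c, n), (c, z), (z, m), (z, r), (z, s), (z, x)}
Taking the difference: {(c, m), (c, n), (c, z), (z, m), (z, s)}

{(c, m), (c, n), (c, z), (z, m), (z, s)}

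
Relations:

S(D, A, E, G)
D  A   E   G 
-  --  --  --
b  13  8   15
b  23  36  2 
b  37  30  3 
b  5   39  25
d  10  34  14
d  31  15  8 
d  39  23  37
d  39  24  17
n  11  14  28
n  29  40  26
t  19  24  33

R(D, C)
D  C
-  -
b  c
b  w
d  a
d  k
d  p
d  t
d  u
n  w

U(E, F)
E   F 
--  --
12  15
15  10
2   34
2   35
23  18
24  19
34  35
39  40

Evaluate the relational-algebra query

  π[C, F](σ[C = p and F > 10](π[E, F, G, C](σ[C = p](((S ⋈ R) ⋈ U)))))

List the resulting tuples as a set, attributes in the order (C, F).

{(p, 18), (p, 19), (p, 35)}

S ⋈ R (natural join on D): {(b, 13, 8, 15, c), (b, 13, 8, 15, w), (b, 23, 36, 2, c), (b, 23, 36, 2, w), (b, 37, 30, 3, c), (b, 37, 30, 3, w), (b, 5, 39, 25, c), (b, 5, 39, 25, w), (d, 10, 34, 14, a), (d, 10, 34, 14, k), (d, 10, 34, 14, p), (d, 10, 34, 14, t), (d, 10, 34, 14, u), (d, 31, 15, 8, a), (d, 31, 15, 8, k), (d, 31, 15, 8, p), (d, 31, 15, 8, t), (d, 31, 15, 8, u), (d, 39, 23, 37, a), (d, 39, 23, 37, k), (d, 39, 23, 37, p), (d, 39, 23, 37, t), (d, 39, 23, 37, u), (d, 39, 24, 17, a), (d, 39, 24, 17, k), (d, 39, 24, 17, p), (d, 39, 24, 17, t), (d, 39, 24, 17, u), (n, 11, 14, 28, w), (n, 29, 40, 26, w)}
(S ⋈ R) ⋈ U (natural join on E): {(b, 5, 39, 25, c, 40), (b, 5, 39, 25, w, 40), (d, 10, 34, 14, a, 35), (d, 10, 34, 14, k, 35), (d, 10, 34, 14, p, 35), (d, 10, 34, 14, t, 35), (d, 10, 34, 14, u, 35), (d, 31, 15, 8, a, 10), (d, 31, 15, 8, k, 10), (d, 31, 15, 8, p, 10), (d, 31, 15, 8, t, 10), (d, 31, 15, 8, u, 10), (d, 39, 23, 37, a, 18), (d, 39, 23, 37, k, 18), (d, 39, 23, 37, p, 18), (d, 39, 23, 37, t, 18), (d, 39, 23, 37, u, 18), (d, 39, 24, 17, a, 19), (d, 39, 24, 17, k, 19), (d, 39, 24, 17, p, 19), (d, 39, 24, 17, t, 19), (d, 39, 24, 17, u, 19)}
Filtering on C = p leaves {(d, 10, 34, 14, p, 35), (d, 31, 15, 8, p, 10), (d, 39, 23, 37, p, 18), (d, 39, 24, 17, p, 19)}.
π_{E, F, G, C} gives {(15, 10, 8, p), (23, 18, 37, p), (24, 19, 17, p), (34, 35, 14, p)}.
Filtering on C = p and F > 10 leaves {(23, 18, 37, p), (24, 19, 17, p), (34, 35, 14, p)}.
π_{C, F} gives {(p, 18), (p, 19), (p, 35)}.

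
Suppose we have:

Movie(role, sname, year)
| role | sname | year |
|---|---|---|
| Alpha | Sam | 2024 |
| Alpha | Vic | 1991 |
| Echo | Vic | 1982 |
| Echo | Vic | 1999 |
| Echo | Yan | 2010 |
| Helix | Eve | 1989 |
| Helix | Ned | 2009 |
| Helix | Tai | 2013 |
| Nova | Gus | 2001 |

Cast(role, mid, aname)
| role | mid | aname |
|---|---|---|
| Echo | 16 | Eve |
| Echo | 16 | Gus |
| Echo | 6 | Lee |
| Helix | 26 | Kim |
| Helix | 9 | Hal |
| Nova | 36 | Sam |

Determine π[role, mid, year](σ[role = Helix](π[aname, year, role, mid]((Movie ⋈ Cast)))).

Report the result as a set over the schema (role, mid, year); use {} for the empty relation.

Natural join on role: {(Echo, Vic, 1982, 16, Eve), (Echo, Vic, 1982, 16, Gus), (Echo, Vic, 1982, 6, Lee), (Echo, Vic, 1999, 16, Eve), (Echo, Vic, 1999, 16, Gus), (Echo, Vic, 1999, 6, Lee), (Echo, Yan, 2010, 16, Eve), (Echo, Yan, 2010, 16, Gus), (Echo, Yan, 2010, 6, Lee), (Helix, Eve, 1989, 26, Kim), (Helix, Eve, 1989, 9, Hal), (Helix, Ned, 2009, 26, Kim), (Helix, Ned, 2009, 9, Hal), (Helix, Tai, 2013, 26, Kim), (Helix, Tai, 2013, 9, Hal), (Nova, Gus, 2001, 36, Sam)}
π[aname, year, role, mid]: project onto (aname, year, role, mid) → {(Eve, 1982, Echo, 16), (Eve, 1999, Echo, 16), (Eve, 2010, Echo, 16), (Gus, 1982, Echo, 16), (Gus, 1999, Echo, 16), (Gus, 2010, Echo, 16), (Hal, 1989, Helix, 9), (Hal, 2009, Helix, 9), (Hal, 2013, Helix, 9), (Kim, 1989, Helix, 26), (Kim, 2009, Helix, 26), (Kim, 2013, Helix, 26), (Lee, 1982, Echo, 6), (Lee, 1999, Echo, 6), (Lee, 2010, Echo, 6), (Sam, 2001, Nova, 36)}
Apply σ_{role = Helix}; surviving tuples: {(Hal, 1989, Helix, 9), (Hal, 2009, Helix, 9), (Hal, 2013, Helix, 9), (Kim, 1989, Helix, 26), (Kim, 2009, Helix, 26), (Kim, 2013, Helix, 26)}
π[role, mid, year]: project onto (role, mid, year) → {(Helix, 26, 1989), (Helix, 26, 2009), (Helix, 26, 2013), (Helix, 9, 1989), (Helix, 9, 2009), (Helix, 9, 2013)}

{(Helix, 26, 1989), (Helix, 26, 2009), (Helix, 26, 2013), (Helix, 9, 1989), (Helix, 9, 2009), (Helix, 9, 2013)}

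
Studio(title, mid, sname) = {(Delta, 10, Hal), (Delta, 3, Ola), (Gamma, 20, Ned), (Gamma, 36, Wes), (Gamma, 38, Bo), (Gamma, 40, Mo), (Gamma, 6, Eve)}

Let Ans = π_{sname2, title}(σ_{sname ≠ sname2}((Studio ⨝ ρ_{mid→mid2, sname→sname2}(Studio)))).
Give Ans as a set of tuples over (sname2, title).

ρ[mid→mid2, sname→sname2]: schema becomes (title, mid2, sname2); tuples unchanged.
Studio ⋈ ρ_{mid→mid2, sname→sname2}(Studio) (natural join on title): {(Delta, 10, Hal, 10, Hal), (Delta, 10, Hal, 3, Ola), (Delta, 3, Ola, 10, Hal), (Delta, 3, Ola, 3, Ola), (Gamma, 20, Ned, 20, Ned), (Gamma, 20, Ned, 36, Wes), (Gamma, 20, Ned, 38, Bo), (Gamma, 20, Ned, 40, Mo), (Gamma, 20, Ned, 6, Eve), (Gamma, 36, Wes, 20, Ned), (Gamma, 36, Wes, 36, Wes), (Gamma, 36, Wes, 38, Bo), (Gamma, 36, Wes, 40, Mo), (Gamma, 36, Wes, 6, Eve), (Gamma, 38, Bo, 20, Ned), (Gamma, 38, Bo, 36, Wes), (Gamma, 38, Bo, 38, Bo), (Gamma, 38, Bo, 40, Mo), (Gamma, 38, Bo, 6, Eve), (Gamma, 40, Mo, 20, Ned), (Gamma, 40, Mo, 36, Wes), (Gamma, 40, Mo, 38, Bo), (Gamma, 40, Mo, 40, Mo), (Gamma, 40, Mo, 6, Eve), (Gamma, 6, Eve, 20, Ned), (Gamma, 6, Eve, 36, Wes), (Gamma, 6, Eve, 38, Bo), (Gamma, 6, Eve, 40, Mo), (Gamma, 6, Eve, 6, Eve)}
σ[sname ≠ sname2]: keep tuples satisfying sname ≠ sname2 → {(Delta, 10, Hal, 3, Ola), (Delta, 3, Ola, 10, Hal), (Gamma, 20, Ned, 36, Wes), (Gamma, 20, Ned, 38, Bo), (Gamma, 20, Ned, 40, Mo), (Gamma, 20, Ned, 6, Eve), (Gamma, 36, Wes, 20, Ned), (Gamma, 36, Wes, 38, Bo), (Gamma, 36, Wes, 40, Mo), (Gamma, 36, Wes, 6, Eve), (Gamma, 38, Bo, 20, Ned), (Gamma, 38, Bo, 36, Wes), (Gamma, 38, Bo, 40, Mo), (Gamma, 38, Bo, 6, Eve), (Gamma, 40, Mo, 20, Ned), (Gamma, 40, Mo, 36, Wes), (Gamma, 40, Mo, 38, Bo), (Gamma, 40, Mo, 6, Eve), (Gamma, 6, Eve, 20, Ned), (Gamma, 6, Eve, 36, Wes), (Gamma, 6, Eve, 38, Bo), (Gamma, 6, Eve, 40, Mo)}
π_{sname2, title} gives {(Bo, Gamma), (Eve, Gamma), (Hal, Delta), (Mo, Gamma), (Ned, Gamma), (Ola, Delta), (Wes, Gamma)} (15 duplicate(s) eliminated).

{(Bo, Gamma), (Eve, Gamma), (Hal, Delta), (Mo, Gamma), (Ned, Gamma), (Ola, Delta), (Wes, Gamma)}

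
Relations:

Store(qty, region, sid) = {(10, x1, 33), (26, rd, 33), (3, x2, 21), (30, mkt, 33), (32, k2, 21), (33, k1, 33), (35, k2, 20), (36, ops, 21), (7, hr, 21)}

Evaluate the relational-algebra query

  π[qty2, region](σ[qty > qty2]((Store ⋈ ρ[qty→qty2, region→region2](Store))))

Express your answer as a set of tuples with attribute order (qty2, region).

{(10, k1), (10, mkt), (10, rd), (26, k1), (26, mkt), (3, hr), (3, k2), (3, ops), (30, k1), (32, ops), (7, k2), (7, ops)}

ρ[qty→qty2, region→region2]: schema becomes (qty2, region2, sid); tuples unchanged.
Natural join on sid: {(10, x1, 33, 10, x1), (10, x1, 33, 26, rd), (10, x1, 33, 30, mkt), (10, x1, 33, 33, k1), (26, rd, 33, 10, x1), (26, rd, 33, 26, rd), (26, rd, 33, 30, mkt), (26, rd, 33, 33, k1), (3, x2, 21, 3, x2), (3, x2, 21, 32, k2), (3, x2, 21, 36, ops), (3, x2, 21, 7, hr), (30, mkt, 33, 10, x1), (30, mkt, 33, 26, rd), (30, mkt, 33, 30, mkt), (30, mkt, 33, 33, k1), (32, k2, 21, 3, x2), (32, k2, 21, 32, k2), (32, k2, 21, 36, ops), (32, k2, 21, 7, hr), (33, k1, 33, 10, x1), (33, k1, 33, 26, rd), (33, k1, 33, 30, mkt), (33, k1, 33, 33, k1), (35, k2, 20, 35, k2), (36, ops, 21, 3, x2), (36, ops, 21, 32, k2), (36, ops, 21, 36, ops), (36, ops, 21, 7, hr), (7, hr, 21, 3, x2), (7, hr, 21, 32, k2), (7, hr, 21, 36, ops), (7, hr, 21, 7, hr)}
Filtering on qty > qty2 leaves {(26, rd, 33, 10, x1), (30, mkt, 33, 10, x1), (30, mkt, 33, 26, rd), (32, k2, 21, 3, x2), (32, k2, 21, 7, hr), (33, k1, 33, 10, x1), (33, k1, 33, 26, rd), (33, k1, 33, 30, mkt), (36, ops, 21, 3, x2), (36, ops, 21, 32, k2), (36, ops, 21, 7, hr), (7, hr, 21, 3, x2)}.
Projecting to qty2, region: {(10, k1), (10, mkt), (10, rd), (26, k1), (26, mkt), (3, hr), (3, k2), (3, ops), (30, k1), (32, ops), (7, k2), (7, ops)}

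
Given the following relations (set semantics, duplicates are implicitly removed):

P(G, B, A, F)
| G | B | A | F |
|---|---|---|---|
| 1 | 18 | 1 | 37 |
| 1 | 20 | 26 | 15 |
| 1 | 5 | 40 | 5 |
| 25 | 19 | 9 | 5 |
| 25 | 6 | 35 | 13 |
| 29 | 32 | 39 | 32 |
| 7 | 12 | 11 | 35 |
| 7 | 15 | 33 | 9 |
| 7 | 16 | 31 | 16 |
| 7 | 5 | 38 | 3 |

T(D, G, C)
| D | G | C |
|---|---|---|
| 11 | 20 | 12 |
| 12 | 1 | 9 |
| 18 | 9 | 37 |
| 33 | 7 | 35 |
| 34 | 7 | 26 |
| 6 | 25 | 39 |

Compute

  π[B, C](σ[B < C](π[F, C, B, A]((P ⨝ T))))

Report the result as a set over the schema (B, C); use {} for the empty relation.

Natural join on G: {(1, 18, 1, 37, 12, 9), (1, 20, 26, 15, 12, 9), (1, 5, 40, 5, 12, 9), (25, 19, 9, 5, 6, 39), (25, 6, 35, 13, 6, 39), (7, 12, 11, 35, 33, 35), (7, 12, 11, 35, 34, 26), (7, 15, 33, 9, 33, 35), (7, 15, 33, 9, 34, 26), (7, 16, 31, 16, 33, 35), (7, 16, 31, 16, 34, 26), (7, 5, 38, 3, 33, 35), (7, 5, 38, 3, 34, 26)}
Keep only column(s) F, C, B, A: {(13, 39, 6, 35), (15, 9, 20, 26), (16, 26, 16, 31), (16, 35, 16, 31), (3, 26, 5, 38), (3, 35, 5, 38), (35, 26, 12, 11), (35, 35, 12, 11), (37, 9, 18, 1), (5, 39, 19, 9), (5, 9, 5, 40), (9, 26, 15, 33), (9, 35, 15, 33)}
Selection B < C: {(13, 39, 6, 35), (16, 26, 16, 31), (16, 35, 16, 31), (3, 26, 5, 38), (3, 35, 5, 38), (35, 26, 12, 11), (35, 35, 12, 11), (5, 39, 19, 9), (5, 9, 5, 40), (9, 26, 15, 33), (9, 35, 15, 33)}
Keep only column(s) B, C: {(12, 26), (12, 35), (15, 26), (15, 35), (16, 26), (16, 35), (19, 39), (5, 26), (5, 35), (5, 9), (6, 39)}

{(12, 26), (12, 35), (15, 26), (15, 35), (16, 26), (16, 35), (19, 39), (5, 26), (5, 35), (5, 9), (6, 39)}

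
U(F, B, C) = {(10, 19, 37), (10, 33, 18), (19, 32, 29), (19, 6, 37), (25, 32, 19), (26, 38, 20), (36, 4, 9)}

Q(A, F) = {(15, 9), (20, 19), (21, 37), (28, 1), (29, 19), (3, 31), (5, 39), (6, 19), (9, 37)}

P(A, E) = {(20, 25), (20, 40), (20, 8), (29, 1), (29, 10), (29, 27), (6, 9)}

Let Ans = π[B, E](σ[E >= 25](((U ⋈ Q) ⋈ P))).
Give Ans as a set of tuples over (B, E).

Natural join on F: {(19, 32, 29, 20), (19, 32, 29, 29), (19, 32, 29, 6), (19, 6, 37, 20), (19, 6, 37, 29), (19, 6, 37, 6)}
Natural join on A: {(19, 32, 29, 20, 25), (19, 32, 29, 20, 40), (19, 32, 29, 20, 8), (19, 32, 29, 29, 1), (19, 32, 29, 29, 10), (19, 32, 29, 29, 27), (19, 32, 29, 6, 9), (19, 6, 37, 20, 25), (19, 6, 37, 20, 40), (19, 6, 37, 20, 8), (19, 6, 37, 29, 1), (19, 6, 37, 29, 10), (19, 6, 37, 29, 27), (19, 6, 37, 6, 9)}
Selection E >= 25: {(19, 32, 29, 20, 25), (19, 32, 29, 20, 40), (19, 32, 29, 29, 27), (19, 6, 37, 20, 25), (19, 6, 37, 20, 40), (19, 6, 37, 29, 27)}
Projecting to B, E: {(32, 25), (32, 27), (32, 40), (6, 25), (6, 27), (6, 40)}

{(32, 25), (32, 27), (32, 40), (6, 25), (6, 27), (6, 40)}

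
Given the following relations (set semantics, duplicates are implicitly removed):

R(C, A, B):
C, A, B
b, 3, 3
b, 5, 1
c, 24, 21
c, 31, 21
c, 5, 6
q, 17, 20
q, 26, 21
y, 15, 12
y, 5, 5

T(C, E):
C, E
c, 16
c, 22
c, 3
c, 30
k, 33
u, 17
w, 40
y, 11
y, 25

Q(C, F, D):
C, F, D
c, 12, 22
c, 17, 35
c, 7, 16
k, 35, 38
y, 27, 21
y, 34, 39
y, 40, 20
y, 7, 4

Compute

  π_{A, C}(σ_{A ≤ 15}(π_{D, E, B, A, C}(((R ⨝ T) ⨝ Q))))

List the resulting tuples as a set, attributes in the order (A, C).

R ⋈ T (natural join on C): {(c, 24, 21, 16), (c, 24, 21, 22), (c, 24, 21, 3), (c, 24, 21, 30), (c, 31, 21, 16), (c, 31, 21, 22), (c, 31, 21, 3), (c, 31, 21, 30), (c, 5, 6, 16), (c, 5, 6, 22), (c, 5, 6, 3), (c, 5, 6, 30), (y, 15, 12, 11), (y, 15, 12, 25), (y, 5, 5, 11), (y, 5, 5, 25)}
(R ⨝ T) ⋈ Q (natural join on C): {(c, 24, 21, 16, 12, 22), (c, 24, 21, 16, 17, 35), (c, 24, 21, 16, 7, 16), (c, 24, 21, 22, 12, 22), (c, 24, 21, 22, 17, 35), (c, 24, 21, 22, 7, 16), (c, 24, 21, 3, 12, 22), (c, 24, 21, 3, 17, 35), (c, 24, 21, 3, 7, 16), (c, 24, 21, 30, 12, 22), (c, 24, 21, 30, 17, 35), (c, 24, 21, 30, 7, 16), (c, 31, 21, 16, 12, 22), (c, 31, 21, 16, 17, 35), (c, 31, 21, 16, 7, 16), (c, 31, 21, 22, 12, 22), (c, 31, 21, 22, 17, 35), (c, 31, 21, 22, 7, 16), (c, 31, 21, 3, 12, 22), (c, 31, 21, 3, 17, 35), (c, 31, 21, 3, 7, 16), (c, 31, 21, 30, 12, 22), (c, 31, 21, 30, 17, 35), (c, 31, 21, 30, 7, 16), (c, 5, 6, 16, 12, 22), (c, 5, 6, 16, 17, 35), (c, 5, 6, 16, 7, 16), (c, 5, 6, 22, 12, 22), (c, 5, 6, 22, 17, 35), (c, 5, 6, 22, 7, 16), (c, 5, 6, 3, 12, 22), (c, 5, 6, 3, 17, 35), (c, 5, 6, 3, 7, 16), (c, 5, 6, 30, 12, 22), (c, 5, 6, 30, 17, 35), (c, 5, 6, 30, 7, 16), (y, 15, 12, 11, 27, 21), (y, 15, 12, 11, 34, 39), (y, 15, 12, 11, 40, 20), (y, 15, 12, 11, 7, 4), (y, 15, 12, 25, 27, 21), (y, 15, 12, 25, 34, 39), (y, 15, 12, 25, 40, 20), (y, 15, 12, 25, 7, 4), (y, 5, 5, 11, 27, 21), (y, 5, 5, 11, 34, 39), (y, 5, 5, 11, 40, 20), (y, 5, 5, 11, 7, 4), (y, 5, 5, 25, 27, 21), (y, 5, 5, 25, 34, 39), (y, 5, 5, 25, 40, 20), (y, 5, 5, 25, 7, 4)}
Keep only column(s) D, E, B, A, C: {(16, 16, 21, 24, c), (16, 16, 21, 31, c), (16, 16, 6, 5, c), (16, 22, 21, 24, c), (16, 22, 21, 31, c), (16, 22, 6, 5, c), (16, 3, 21, 24, c), (16, 3, 21, 31, c), (16, 3, 6, 5, c), (16, 30, 21, 24, c), (16, 30, 21, 31, c), (16, 30, 6, 5, c), (20, 11, 12, 15, y), (20, 11, 5, 5, y), (20, 25, 12, 15, y), (20, 25, 5, 5, y), (21, 11, 12, 15, y), (21, 11, 5, 5, y), (21, 25, 12, 15, y), (21, 25, 5, 5, y), (22, 16, 21, 24, c), (22, 16, 21, 31, c), (22, 16, 6, 5, c), (22, 22, 21, 24, c), (22, 22, 21, 31, c), (22, 22, 6, 5, c), (22, 3, 21, 24, c), (22, 3, 21, 31, c), (22, 3, 6, 5, c), (22, 30, 21, 24, c), (22, 30, 21, 31, c), (22, 30, 6, 5, c), (35, 16, 21, 24, c), (35, 16, 21, 31, c), (35, 16, 6, 5, c), (35, 22, 21, 24, c), (35, 22, 21, 31, c), (35, 22, 6, 5, c), (35, 3, 21, 24, c), (35, 3, 21, 31, c), (35, 3, 6, 5, c), (35, 30, 21, 24, c), (35, 30, 21, 31, c), (35, 30, 6, 5, c), (39, 11, 12, 15, y), (39, 11, 5, 5, y), (39, 25, 12, 15, y), (39, 25, 5, 5, y), (4, 11, 12, 15, y), (4, 11, 5, 5, y), (4, 25, 12, 15, y), (4, 25, 5, 5, y)}
σ[A ≤ 15]: keep tuples satisfying A ≤ 15 → {(16, 16, 6, 5, c), (16, 22, 6, 5, c), (16, 3, 6, 5, c), (16, 30, 6, 5, c), (20, 11, 12, 15, y), (20, 11, 5, 5, y), (20, 25, 12, 15, y), (20, 25, 5, 5, y), (21, 11, 12, 15, y), (21, 11, 5, 5, y), (21, 25, 12, 15, y), (21, 25, 5, 5, y), (22, 16, 6, 5, c), (22, 22, 6, 5, c), (22, 3, 6, 5, c), (22, 30, 6, 5, c), (35, 16, 6, 5, c), (35, 22, 6, 5, c), (35, 3, 6, 5, c), (35, 30, 6, 5, c), (39, 11, 12, 15, y), (39, 11, 5, 5, y), (39, 25, 12, 15, y), (39, 25, 5, 5, y), (4, 11, 12, 15, y), (4, 11, 5, 5, y), (4, 25, 12, 15, y), (4, 25, 5, 5, y)}
Keep only column(s) A, C (25 duplicate(s) eliminated): {(15, y), (5, c), (5, y)}

{(15, y), (5, c), (5, y)}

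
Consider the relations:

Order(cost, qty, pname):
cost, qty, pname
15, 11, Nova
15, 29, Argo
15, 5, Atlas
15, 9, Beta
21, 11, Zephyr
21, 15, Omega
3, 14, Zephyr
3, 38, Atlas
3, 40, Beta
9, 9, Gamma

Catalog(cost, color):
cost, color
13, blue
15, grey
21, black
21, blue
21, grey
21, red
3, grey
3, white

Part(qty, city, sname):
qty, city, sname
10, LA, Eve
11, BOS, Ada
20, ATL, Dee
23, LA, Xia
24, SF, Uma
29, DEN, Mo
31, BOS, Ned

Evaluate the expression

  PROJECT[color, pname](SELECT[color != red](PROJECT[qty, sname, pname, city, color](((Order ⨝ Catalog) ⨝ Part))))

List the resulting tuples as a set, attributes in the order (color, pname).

{(black, Zephyr), (blue, Zephyr), (grey, Argo), (grey, Nova), (grey, Zephyr)}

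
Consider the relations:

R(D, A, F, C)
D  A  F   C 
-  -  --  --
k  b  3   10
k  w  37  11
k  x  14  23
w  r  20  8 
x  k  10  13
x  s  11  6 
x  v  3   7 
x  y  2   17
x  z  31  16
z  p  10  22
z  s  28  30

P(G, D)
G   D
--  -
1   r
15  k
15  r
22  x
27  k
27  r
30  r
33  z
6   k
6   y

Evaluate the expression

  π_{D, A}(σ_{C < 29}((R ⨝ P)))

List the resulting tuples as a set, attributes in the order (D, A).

{(k, b), (k, w), (k, x), (x, k), (x, s), (x, v), (x, y), (x, z), (z, p)}

Joining R and P on D yields {(k, b, 3, 10, 15), (k, b, 3, 10, 27), (k, b, 3, 10, 6), (k, w, 37, 11, 15), (k, w, 37, 11, 27), (k, w, 37, 11, 6), (k, x, 14, 23, 15), (k, x, 14, 23, 27), (k, x, 14, 23, 6), (x, k, 10, 13, 22), (x, s, 11, 6, 22), (x, v, 3, 7, 22), (x, y, 2, 17, 22), (x, z, 31, 16, 22), (z, p, 10, 22, 33), (z, s, 28, 30, 33)}.
Filtering on C < 29 leaves {(k, b, 3, 10, 15), (k, b, 3, 10, 27), (k, b, 3, 10, 6), (k, w, 37, 11, 15), (k, w, 37, 11, 27), (k, w, 37, 11, 6), (k, x, 14, 23, 15), (k, x, 14, 23, 27), (k, x, 14, 23, 6), (x, k, 10, 13, 22), (x, s, 11, 6, 22), (x, v, 3, 7, 22), (x, y, 2, 17, 22), (x, z, 31, 16, 22), (z, p, 10, 22, 33)}.
π_{D, A} gives {(k, b), (k, w), (k, x), (x, k), (x, s), (x, v), (x, y), (x, z), (z, p)} (6 duplicate(s) eliminated).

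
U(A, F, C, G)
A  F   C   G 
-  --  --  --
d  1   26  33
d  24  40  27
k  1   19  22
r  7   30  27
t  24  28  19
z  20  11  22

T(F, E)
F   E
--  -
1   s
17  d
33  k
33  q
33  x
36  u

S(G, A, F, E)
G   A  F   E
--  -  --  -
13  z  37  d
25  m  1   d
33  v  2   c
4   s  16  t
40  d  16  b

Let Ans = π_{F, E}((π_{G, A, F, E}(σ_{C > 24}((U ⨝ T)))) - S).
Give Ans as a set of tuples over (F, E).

U ⋈ T (natural join on F): {(d, 1, 26, 33, s), (k, 1, 19, 22, s)}
Apply σ_{C > 24}; surviving tuples: {(d, 1, 26, 33, s)}
π_{G, A, F, E} gives {(33, d, 1, s)}.
Taking the difference: {(33, d, 1, s)}
π_{F, E} gives {(1, s)}.

{(1, s)}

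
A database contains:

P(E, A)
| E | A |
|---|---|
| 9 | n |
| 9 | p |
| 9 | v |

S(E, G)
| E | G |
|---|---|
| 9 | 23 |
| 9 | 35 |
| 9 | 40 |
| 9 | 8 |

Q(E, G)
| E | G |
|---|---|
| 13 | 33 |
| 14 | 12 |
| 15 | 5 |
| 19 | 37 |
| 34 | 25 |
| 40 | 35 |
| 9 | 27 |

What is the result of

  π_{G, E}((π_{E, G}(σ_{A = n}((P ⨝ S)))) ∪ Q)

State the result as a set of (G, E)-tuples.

P ⋈ S (natural join on E): {(9, n, 23), (9, n, 35), (9, n, 40), (9, n, 8), (9, p, 23), (9, p, 35), (9, p, 40), (9, p, 8), (9, v, 23), (9, v, 35), (9, v, 40), (9, v, 8)}
Filtering on A = n leaves {(9, n, 23), (9, n, 35), (9, n, 40), (9, n, 8)}.
π_{E, G} gives {(9, 23), (9, 35), (9, 40), (9, 8)}.
Union: {(9, 23), (9, 35), (9, 40), (9, 8)} with {(13, 33), (14, 12), (15, 5), (19, 37), (34, 25), (40, 35), (9, 27)} → {(13, 33), (14, 12), (15, 5), (19, 37), (34, 25), (40, 35), (9, 23), (9, 27), (9, 35), (9, 40), (9, 8)}
π_{G, E} gives {(12, 14), (23, 9), (25, 34), (27, 9), (33, 13), (35, 40), (35, 9), (37, 19), (40, 9), (5, 15), (8, 9)}.

{(12, 14), (23, 9), (25, 34), (27, 9), (33, 13), (35, 40), (35, 9), (37, 19), (40, 9), (5, 15), (8, 9)}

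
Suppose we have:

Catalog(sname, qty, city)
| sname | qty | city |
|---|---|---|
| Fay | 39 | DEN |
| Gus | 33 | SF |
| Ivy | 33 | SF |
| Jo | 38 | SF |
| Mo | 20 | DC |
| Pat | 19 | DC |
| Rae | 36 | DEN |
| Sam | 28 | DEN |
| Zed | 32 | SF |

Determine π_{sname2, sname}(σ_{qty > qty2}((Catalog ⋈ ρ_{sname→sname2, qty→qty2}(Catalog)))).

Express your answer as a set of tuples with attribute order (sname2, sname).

{(Gus, Jo), (Ivy, Jo), (Pat, Mo), (Rae, Fay), (Sam, Fay), (Sam, Rae), (Zed, Gus), (Zed, Ivy), (Zed, Jo)}

ρ[sname→sname2, qty→qty2]: schema becomes (sname2, qty2, city); tuples unchanged.
Natural join on city: {(Fay, 39, DEN, Fay, 39), (Fay, 39, DEN, Rae, 36), (Fay, 39, DEN, Sam, 28), (Gus, 33, SF, Gus, 33), (Gus, 33, SF, Ivy, 33), (Gus, 33, SF, Jo, 38), (Gus, 33, SF, Zed, 32), (Ivy, 33, SF, Gus, 33), (Ivy, 33, SF, Ivy, 33), (Ivy, 33, SF, Jo, 38), (Ivy, 33, SF, Zed, 32), (Jo, 38, SF, Gus, 33), (Jo, 38, SF, Ivy, 33), (Jo, 38, SF, Jo, 38), (Jo, 38, SF, Zed, 32), (Mo, 20, DC, Mo, 20), (Mo, 20, DC, Pat, 19), (Pat, 19, DC, Mo, 20), (Pat, 19, DC, Pat, 19), (Rae, 36, DEN, Fay, 39), (Rae, 36, DEN, Rae, 36), (Rae, 36, DEN, Sam, 28), (Sam, 28, DEN, Fay, 39), (Sam, 28, DEN, Rae, 36), (Sam, 28, DEN, Sam, 28), (Zed, 32, SF, Gus, 33), (Zed, 32, SF, Ivy, 33), (Zed, 32, SF, Jo, 38), (Zed, 32, SF, Zed, 32)}
Selection qty > qty2: {(Fay, 39, DEN, Rae, 36), (Fay, 39, DEN, Sam, 28), (Gus, 33, SF, Zed, 32), (Ivy, 33, SF, Zed, 32), (Jo, 38, SF, Gus, 33), (Jo, 38, SF, Ivy, 33), (Jo, 38, SF, Zed, 32), (Mo, 20, DC, Pat, 19), (Rae, 36, DEN, Sam, 28)}
π_{sname2, sname} gives {(Gus, Jo), (Ivy, Jo), (Pat, Mo), (Rae, Fay), (Sam, Fay), (Sam, Rae), (Zed, Gus), (Zed, Ivy), (Zed, Jo)}.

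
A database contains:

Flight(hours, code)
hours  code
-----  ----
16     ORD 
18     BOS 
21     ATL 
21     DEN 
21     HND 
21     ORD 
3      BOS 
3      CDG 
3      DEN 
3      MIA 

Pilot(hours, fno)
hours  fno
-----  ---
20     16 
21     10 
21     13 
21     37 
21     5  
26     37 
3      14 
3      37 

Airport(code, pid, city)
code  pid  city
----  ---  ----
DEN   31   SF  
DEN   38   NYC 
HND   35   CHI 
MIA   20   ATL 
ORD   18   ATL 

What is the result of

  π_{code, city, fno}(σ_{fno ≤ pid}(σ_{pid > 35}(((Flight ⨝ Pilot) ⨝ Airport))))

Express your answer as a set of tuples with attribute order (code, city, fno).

Natural join on hours: {(21, ATL, 10), (21, ATL, 13), (21, ATL, 37), (21, ATL, 5), (21, DEN, 10), (21, DEN, 13), (21, DEN, 37), (21, DEN, 5), (21, HND, 10), (21, HND, 13), (21, HND, 37), (21, HND, 5), (21, ORD, 10), (21, ORD, 13), (21, ORD, 37), (21, ORD, 5), (3, BOS, 14), (3, BOS, 37), (3, CDG, 14), (3, CDG, 37), (3, DEN, 14), (3, DEN, 37), (3, MIA, 14), (3, MIA, 37)}
Natural join on code: {(21, DEN, 10, 31, SF), (21, DEN, 10, 38, NYC), (21, DEN, 13, 31, SF), (21, DEN, 13, 38, NYC), (21, DEN, 37, 31, SF), (21, DEN, 37, 38, NYC), (21, DEN, 5, 31, SF), (21, DEN, 5, 38, NYC), (21, HND, 10, 35, CHI), (21, HND, 13, 35, CHI), (21, HND, 37, 35, CHI), (21, HND, 5, 35, CHI), (21, ORD, 10, 18, ATL), (21, ORD, 13, 18, ATL), (21, ORD, 37, 18, ATL), (21, ORD, 5, 18, ATL), (3, DEN, 14, 31, SF), (3, DEN, 14, 38, NYC), (3, DEN, 37, 31, SF), (3, DEN, 37, 38, NYC), (3, MIA, 14, 20, ATL), (3, MIA, 37, 20, ATL)}
σ[pid > 35]: keep tuples satisfying pid > 35 → {(21, DEN, 10, 38, NYC), (21, DEN, 13, 38, NYC), (21, DEN, 37, 38, NYC), (21, DEN, 5, 38, NYC), (3, DEN, 14, 38, NYC), (3, DEN, 37, 38, NYC)}
σ[fno ≤ pid]: keep tuples satisfying fno ≤ pid → {(21, DEN, 10, 38, NYC), (21, DEN, 13, 38, NYC), (21, DEN, 37, 38, NYC), (21, DEN, 5, 38, NYC), (3, DEN, 14, 38, NYC), (3, DEN, 37, 38, NYC)}
π[code, city, fno]: project onto (code, city, fno) (1 duplicate(s) eliminated) → {(DEN, NYC, 10), (DEN, NYC, 13), (DEN, NYC, 14), (DEN, NYC, 37), (DEN, NYC, 5)}

{(DEN, NYC, 10), (DEN, NYC, 13), (DEN, NYC, 14), (DEN, NYC, 37), (DEN, NYC, 5)}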